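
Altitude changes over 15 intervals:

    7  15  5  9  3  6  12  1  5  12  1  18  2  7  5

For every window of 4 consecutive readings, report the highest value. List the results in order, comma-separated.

15, 15, 9, 12, 12, 12, 12, 12, 18, 18, 18, 18

Sliding a size-4 window across the 15 values:
(7, 15, 5, 9) → max 15
(15, 5, 9, 3) → max 15
(5, 9, 3, 6) → max 9
(9, 3, 6, 12) → max 12
(3, 6, 12, 1) → max 12
(6, 12, 1, 5) → max 12
(12, 1, 5, 12) → max 12
(1, 5, 12, 1) → max 12
(5, 12, 1, 18) → max 18
(12, 1, 18, 2) → max 18
(1, 18, 2, 7) → max 18
(18, 2, 7, 5) → max 18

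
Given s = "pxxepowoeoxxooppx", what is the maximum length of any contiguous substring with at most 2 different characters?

add p: window [p] (1 distinct), len 1
add x: window [p, x] (2 distinct), len 2
add x: window [p, x, x] (2 distinct), len 3
add e: window [x, x, e] (2 distinct), len 3
add p: window [e, p] (2 distinct), len 2
add o: window [p, o] (2 distinct), len 2
add w: window [o, w] (2 distinct), len 2
add o: window [o, w, o] (2 distinct), len 3
add e: window [o, e] (2 distinct), len 2
add o: window [o, e, o] (2 distinct), len 3
add x: window [o, x] (2 distinct), len 2
add x: window [o, x, x] (2 distinct), len 3
add o: window [o, x, x, o] (2 distinct), len 4
add o: window [o, x, x, o, o] (2 distinct), len 5
add p: window [o, o, p] (2 distinct), len 3
add p: window [o, o, p, p] (2 distinct), len 4
add x: window [p, p, x] (2 distinct), len 3
Longest length with ≤2 distinct: 5.

5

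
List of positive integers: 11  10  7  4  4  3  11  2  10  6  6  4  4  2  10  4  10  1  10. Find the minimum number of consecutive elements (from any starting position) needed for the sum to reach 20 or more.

Extend right; whenever the sum reaches 20, record the length and shrink from the left:
add 11: running sum 11 < 20
add 10: shortest ending here [11, 10] sum 21, len 2
add 7: shortest ending here [11, 10, 7] sum 28, len 3
add 4: shortest ending here [10, 7, 4] sum 21, len 3
add 4: shortest ending here [10, 7, 4, 4] sum 25, len 4
add 3: shortest ending here [10, 7, 4, 4, 3] sum 28, len 5
add 11: shortest ending here [4, 4, 3, 11] sum 22, len 4
add 2: shortest ending here [4, 3, 11, 2] sum 20, len 4
add 10: shortest ending here [11, 2, 10] sum 23, len 3
add 6: shortest ending here [11, 2, 10, 6] sum 29, len 4
add 6: shortest ending here [10, 6, 6] sum 22, len 3
add 4: shortest ending here [10, 6, 6, 4] sum 26, len 4
add 4: shortest ending here [6, 6, 4, 4] sum 20, len 4
add 2: shortest ending here [6, 6, 4, 4, 2] sum 22, len 5
add 10: shortest ending here [4, 4, 2, 10] sum 20, len 4
add 4: shortest ending here [4, 2, 10, 4] sum 20, len 4
add 10: shortest ending here [10, 4, 10] sum 24, len 3
add 1: shortest ending here [10, 4, 10, 1] sum 25, len 4
add 10: shortest ending here [10, 1, 10] sum 21, len 3
Shortest qualifying length: 2.

2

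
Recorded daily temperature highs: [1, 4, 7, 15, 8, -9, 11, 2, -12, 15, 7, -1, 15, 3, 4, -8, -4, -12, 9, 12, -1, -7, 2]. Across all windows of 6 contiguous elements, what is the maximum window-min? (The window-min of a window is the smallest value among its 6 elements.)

Window mins for each of the 18 positions:
1 4 7 15 8 -9 → min -9
4 7 15 8 -9 11 → min -9
7 15 8 -9 11 2 → min -9
15 8 -9 11 2 -12 → min -12
8 -9 11 2 -12 15 → min -12
-9 11 2 -12 15 7 → min -12
11 2 -12 15 7 -1 → min -12
2 -12 15 7 -1 15 → min -12
-12 15 7 -1 15 3 → min -12
15 7 -1 15 3 4 → min -1
7 -1 15 3 4 -8 → min -8
-1 15 3 4 -8 -4 → min -8
15 3 4 -8 -4 -12 → min -12
3 4 -8 -4 -12 9 → min -12
4 -8 -4 -12 9 12 → min -12
-8 -4 -12 9 12 -1 → min -12
-4 -12 9 12 -1 -7 → min -12
-12 9 12 -1 -7 2 → min -12
Maximum of these is -1.

-1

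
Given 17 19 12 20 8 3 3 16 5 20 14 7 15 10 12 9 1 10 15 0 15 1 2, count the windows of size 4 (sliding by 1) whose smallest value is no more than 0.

(17, 19, 12, 20) → min 12
(19, 12, 20, 8) → min 8
(12, 20, 8, 3) → min 3
(20, 8, 3, 3) → min 3
(8, 3, 3, 16) → min 3
(3, 3, 16, 5) → min 3
(3, 16, 5, 20) → min 3
(16, 5, 20, 14) → min 5
(5, 20, 14, 7) → min 5
(20, 14, 7, 15) → min 7
(14, 7, 15, 10) → min 7
(7, 15, 10, 12) → min 7
(15, 10, 12, 9) → min 9
(10, 12, 9, 1) → min 1
(12, 9, 1, 10) → min 1
(9, 1, 10, 15) → min 1
(1, 10, 15, 0) → min 0  ≤ 0 ✓
(10, 15, 0, 15) → min 0  ≤ 0 ✓
(15, 0, 15, 1) → min 0  ≤ 0 ✓
(0, 15, 1, 2) → min 0  ≤ 0 ✓
4 windows satisfy the condition.

4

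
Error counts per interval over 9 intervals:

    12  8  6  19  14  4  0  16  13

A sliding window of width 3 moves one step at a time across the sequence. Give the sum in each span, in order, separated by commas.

Sliding a size-3 window across the 9 values:
12 8 6 → sum 26
8 6 19 → sum 33
6 19 14 → sum 39
19 14 4 → sum 37
14 4 0 → sum 18
4 0 16 → sum 20
0 16 13 → sum 29

26, 33, 39, 37, 18, 20, 29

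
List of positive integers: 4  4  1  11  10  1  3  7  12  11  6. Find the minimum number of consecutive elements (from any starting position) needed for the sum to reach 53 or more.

7

add 4: running sum 4 < 53
add 4: running sum 8 < 53
add 1: running sum 9 < 53
add 11: running sum 20 < 53
add 10: running sum 30 < 53
add 1: running sum 31 < 53
add 3: running sum 34 < 53
add 7: running sum 41 < 53
add 12: shortest ending here [4, 4, 1, 11, 10, 1, 3, 7, 12] sum 53, len 9
add 11: shortest ending here [11, 10, 1, 3, 7, 12, 11] sum 55, len 7
add 6: shortest ending here [11, 10, 1, 3, 7, 12, 11, 6] sum 61, len 8
Shortest qualifying length: 7.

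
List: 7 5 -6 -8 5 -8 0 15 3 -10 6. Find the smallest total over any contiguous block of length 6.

-12

Each size-6 window and its sum:
7 5 -6 -8 5 -8 → sum -5
5 -6 -8 5 -8 0 → sum -12
-6 -8 5 -8 0 15 → sum -2
-8 5 -8 0 15 3 → sum 7
5 -8 0 15 3 -10 → sum 5
-8 0 15 3 -10 6 → sum 6
Smallest of these is -12.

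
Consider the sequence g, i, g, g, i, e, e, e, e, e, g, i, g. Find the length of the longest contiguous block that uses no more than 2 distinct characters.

6

[g] 1 distinct, len 1
[g, i] 2 distinct, len 2
[g, i, g] 2 distinct, len 3
[g, i, g, g] 2 distinct, len 4
[g, i, g, g, i] 2 distinct, len 5
[i, e] 2 distinct, len 2
[i, e, e] 2 distinct, len 3
[i, e, e, e] 2 distinct, len 4
[i, e, e, e, e] 2 distinct, len 5
[i, e, e, e, e, e] 2 distinct, len 6
[e, e, e, e, e, g] 2 distinct, len 6
[g, i] 2 distinct, len 2
[g, i, g] 2 distinct, len 3
Longest length with ≤2 distinct: 6.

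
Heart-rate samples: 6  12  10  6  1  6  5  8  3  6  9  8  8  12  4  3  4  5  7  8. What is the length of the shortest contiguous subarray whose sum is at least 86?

13

add 6: running sum 6 < 86
add 12: running sum 18 < 86
add 10: running sum 28 < 86
add 6: running sum 34 < 86
add 1: running sum 35 < 86
add 6: running sum 41 < 86
add 5: running sum 46 < 86
add 8: running sum 54 < 86
add 3: running sum 57 < 86
add 6: running sum 63 < 86
add 9: running sum 72 < 86
add 8: running sum 80 < 86
end 12: [6, 12, 10, 6, 1, 6, 5, 8, 3, 6, 9, 8, 8] sum 88, len 13
end 13: [12, 10, 6, 1, 6, 5, 8, 3, 6, 9, 8, 8, 12] sum 94, len 13
end 14: [10, 6, 1, 6, 5, 8, 3, 6, 9, 8, 8, 12, 4] sum 86, len 13
end 15: [10, 6, 1, 6, 5, 8, 3, 6, 9, 8, 8, 12, 4, 3] sum 89, len 14
end 16: [10, 6, 1, 6, 5, 8, 3, 6, 9, 8, 8, 12, 4, 3, 4] sum 93, len 15
end 17: [6, 1, 6, 5, 8, 3, 6, 9, 8, 8, 12, 4, 3, 4, 5] sum 88, len 15
end 18: [6, 5, 8, 3, 6, 9, 8, 8, 12, 4, 3, 4, 5, 7] sum 88, len 14
end 19: [5, 8, 3, 6, 9, 8, 8, 12, 4, 3, 4, 5, 7, 8] sum 90, len 14
Shortest qualifying length: 13.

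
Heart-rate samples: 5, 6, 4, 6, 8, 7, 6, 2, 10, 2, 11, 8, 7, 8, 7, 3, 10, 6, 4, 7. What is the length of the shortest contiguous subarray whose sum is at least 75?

11

add 5: running sum 5 < 75
add 6: running sum 11 < 75
add 4: running sum 15 < 75
add 6: running sum 21 < 75
add 8: running sum 29 < 75
add 7: running sum 36 < 75
add 6: running sum 42 < 75
add 2: running sum 44 < 75
add 10: running sum 54 < 75
add 2: running sum 56 < 75
add 11: running sum 67 < 75
add 8: shortest ending here [5, 6, 4, 6, 8, 7, 6, 2, 10, 2, 11, 8] sum 75, len 12
add 7: shortest ending here [6, 4, 6, 8, 7, 6, 2, 10, 2, 11, 8, 7] sum 77, len 12
add 8: shortest ending here [6, 8, 7, 6, 2, 10, 2, 11, 8, 7, 8] sum 75, len 11
add 7: shortest ending here [8, 7, 6, 2, 10, 2, 11, 8, 7, 8, 7] sum 76, len 11
add 3: shortest ending here [8, 7, 6, 2, 10, 2, 11, 8, 7, 8, 7, 3] sum 79, len 12
add 10: shortest ending here [7, 6, 2, 10, 2, 11, 8, 7, 8, 7, 3, 10] sum 81, len 12
add 6: shortest ending here [6, 2, 10, 2, 11, 8, 7, 8, 7, 3, 10, 6] sum 80, len 12
add 4: shortest ending here [10, 2, 11, 8, 7, 8, 7, 3, 10, 6, 4] sum 76, len 11
add 7: shortest ending here [10, 2, 11, 8, 7, 8, 7, 3, 10, 6, 4, 7] sum 83, len 12
Shortest qualifying length: 11.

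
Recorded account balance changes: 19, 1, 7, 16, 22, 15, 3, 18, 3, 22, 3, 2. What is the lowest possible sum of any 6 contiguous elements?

Each size-6 window and its sum:
[19, 1, 7, 16, 22, 15] → sum 80
[1, 7, 16, 22, 15, 3] → sum 64
[7, 16, 22, 15, 3, 18] → sum 81
[16, 22, 15, 3, 18, 3] → sum 77
[22, 15, 3, 18, 3, 22] → sum 83
[15, 3, 18, 3, 22, 3] → sum 64
[3, 18, 3, 22, 3, 2] → sum 51
Lowest of these is 51.

51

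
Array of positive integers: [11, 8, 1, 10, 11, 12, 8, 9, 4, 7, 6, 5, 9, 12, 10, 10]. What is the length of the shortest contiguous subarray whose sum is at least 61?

add 11: running sum 11 < 61
add 8: running sum 19 < 61
add 1: running sum 20 < 61
add 10: running sum 30 < 61
add 11: running sum 41 < 61
add 12: running sum 53 < 61
end 6: [11, 8, 1, 10, 11, 12, 8] sum 61, len 7
end 7: [11, 8, 1, 10, 11, 12, 8, 9] sum 70, len 8
end 8: [8, 1, 10, 11, 12, 8, 9, 4] sum 63, len 8
end 9: [10, 11, 12, 8, 9, 4, 7] sum 61, len 7
end 10: [10, 11, 12, 8, 9, 4, 7, 6] sum 67, len 8
end 11: [11, 12, 8, 9, 4, 7, 6, 5] sum 62, len 8
end 12: [11, 12, 8, 9, 4, 7, 6, 5, 9] sum 71, len 9
end 13: [12, 8, 9, 4, 7, 6, 5, 9, 12] sum 72, len 9
end 14: [9, 4, 7, 6, 5, 9, 12, 10] sum 62, len 8
end 15: [4, 7, 6, 5, 9, 12, 10, 10] sum 63, len 8
Shortest qualifying length: 7.

7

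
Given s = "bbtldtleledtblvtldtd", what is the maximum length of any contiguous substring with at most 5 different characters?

14

Extend right; when distinct count exceeds 5, shrink from the left:
add b: window [b] (1 distinct), len 1
add b: window [b, b] (1 distinct), len 2
add t: window [b, b, t] (2 distinct), len 3
add l: window [b, b, t, l] (3 distinct), len 4
add d: window [b, b, t, l, d] (4 distinct), len 5
add t: window [b, b, t, l, d, t] (4 distinct), len 6
add l: window [b, b, t, l, d, t, l] (4 distinct), len 7
add e: window [b, b, t, l, d, t, l, e] (5 distinct), len 8
add l: window [b, b, t, l, d, t, l, e, l] (5 distinct), len 9
add e: window [b, b, t, l, d, t, l, e, l, e] (5 distinct), len 10
add d: window [b, b, t, l, d, t, l, e, l, e, d] (5 distinct), len 11
add t: window [b, b, t, l, d, t, l, e, l, e, d, t] (5 distinct), len 12
add b: window [b, b, t, l, d, t, l, e, l, e, d, t, b] (5 distinct), len 13
add l: window [b, b, t, l, d, t, l, e, l, e, d, t, b, l] (5 distinct), len 14
add v: window [d, t, b, l, v] (5 distinct), len 5
add t: window [d, t, b, l, v, t] (5 distinct), len 6
add l: window [d, t, b, l, v, t, l] (5 distinct), len 7
add d: window [d, t, b, l, v, t, l, d] (5 distinct), len 8
add t: window [d, t, b, l, v, t, l, d, t] (5 distinct), len 9
add d: window [d, t, b, l, v, t, l, d, t, d] (5 distinct), len 10
Longest length with ≤5 distinct: 14.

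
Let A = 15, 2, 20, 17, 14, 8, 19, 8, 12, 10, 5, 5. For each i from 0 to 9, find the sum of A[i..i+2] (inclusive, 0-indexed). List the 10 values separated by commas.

37, 39, 51, 39, 41, 35, 39, 30, 27, 20

(15, 2, 20) → sum 37
(2, 20, 17) → sum 39
(20, 17, 14) → sum 51
(17, 14, 8) → sum 39
(14, 8, 19) → sum 41
(8, 19, 8) → sum 35
(19, 8, 12) → sum 39
(8, 12, 10) → sum 30
(12, 10, 5) → sum 27
(10, 5, 5) → sum 20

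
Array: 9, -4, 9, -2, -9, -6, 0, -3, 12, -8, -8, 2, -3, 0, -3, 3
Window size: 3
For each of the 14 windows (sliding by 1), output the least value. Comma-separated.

-4, -4, -9, -9, -9, -6, -3, -8, -8, -8, -8, -3, -3, -3

9 -4 9 → min -4
-4 9 -2 → min -4
9 -2 -9 → min -9
-2 -9 -6 → min -9
-9 -6 0 → min -9
-6 0 -3 → min -6
0 -3 12 → min -3
-3 12 -8 → min -8
12 -8 -8 → min -8
-8 -8 2 → min -8
-8 2 -3 → min -8
2 -3 0 → min -3
-3 0 -3 → min -3
0 -3 3 → min -3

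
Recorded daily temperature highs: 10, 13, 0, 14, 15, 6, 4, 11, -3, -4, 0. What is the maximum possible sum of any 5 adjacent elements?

52

Each size-5 window and its sum:
[10, 13, 0, 14, 15] → sum 52
[13, 0, 14, 15, 6] → sum 48
[0, 14, 15, 6, 4] → sum 39
[14, 15, 6, 4, 11] → sum 50
[15, 6, 4, 11, -3] → sum 33
[6, 4, 11, -3, -4] → sum 14
[4, 11, -3, -4, 0] → sum 8
Maximum of these is 52.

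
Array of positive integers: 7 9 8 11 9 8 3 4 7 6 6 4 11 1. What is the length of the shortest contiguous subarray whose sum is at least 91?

13

Extend right; whenever the sum reaches 91, record the length and shrink from the left:
add 7: running sum 7 < 91
add 9: running sum 16 < 91
add 8: running sum 24 < 91
add 11: running sum 35 < 91
add 9: running sum 44 < 91
add 8: running sum 52 < 91
add 3: running sum 55 < 91
add 4: running sum 59 < 91
add 7: running sum 66 < 91
add 6: running sum 72 < 91
add 6: running sum 78 < 91
add 4: running sum 82 < 91
add 11: shortest ending here [7, 9, 8, 11, 9, 8, 3, 4, 7, 6, 6, 4, 11] sum 93, len 13
add 1: shortest ending here [7, 9, 8, 11, 9, 8, 3, 4, 7, 6, 6, 4, 11, 1] sum 94, len 14
Shortest qualifying length: 13.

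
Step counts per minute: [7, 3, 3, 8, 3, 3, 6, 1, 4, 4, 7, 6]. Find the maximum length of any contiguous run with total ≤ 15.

add 7: [7] sum 7, len 1
add 3: [7, 3] sum 10, len 2
add 3: [7, 3, 3] sum 13, len 3
add 8: [3, 3, 8] sum 14, len 3
add 3: [3, 8, 3] sum 14, len 3
add 3: [8, 3, 3] sum 14, len 3
add 6: [3, 3, 6] sum 12, len 3
add 1: [3, 3, 6, 1] sum 13, len 4
add 4: [3, 6, 1, 4] sum 14, len 4
add 4: [6, 1, 4, 4] sum 15, len 4
add 7: [4, 4, 7] sum 15, len 3
add 6: [7, 6] sum 13, len 2
Longest length seen: 4.

4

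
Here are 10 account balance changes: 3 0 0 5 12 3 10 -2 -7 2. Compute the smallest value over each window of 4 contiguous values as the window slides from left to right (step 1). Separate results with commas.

[3, 0, 0, 5] → min 0
[0, 0, 5, 12] → min 0
[0, 5, 12, 3] → min 0
[5, 12, 3, 10] → min 3
[12, 3, 10, -2] → min -2
[3, 10, -2, -7] → min -7
[10, -2, -7, 2] → min -7

0, 0, 0, 3, -2, -7, -7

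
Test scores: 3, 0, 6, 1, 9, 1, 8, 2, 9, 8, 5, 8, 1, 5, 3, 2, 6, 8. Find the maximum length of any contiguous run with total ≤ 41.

add 3: [3] sum 3, len 1
add 0: [3, 0] sum 3, len 2
add 6: [3, 0, 6] sum 9, len 3
add 1: [3, 0, 6, 1] sum 10, len 4
add 9: [3, 0, 6, 1, 9] sum 19, len 5
add 1: [3, 0, 6, 1, 9, 1] sum 20, len 6
add 8: [3, 0, 6, 1, 9, 1, 8] sum 28, len 7
add 2: [3, 0, 6, 1, 9, 1, 8, 2] sum 30, len 8
add 9: [3, 0, 6, 1, 9, 1, 8, 2, 9] sum 39, len 9
add 8: [1, 9, 1, 8, 2, 9, 8] sum 38, len 7
add 5: [1, 8, 2, 9, 8, 5] sum 33, len 6
add 8: [1, 8, 2, 9, 8, 5, 8] sum 41, len 7
add 1: [8, 2, 9, 8, 5, 8, 1] sum 41, len 7
add 5: [2, 9, 8, 5, 8, 1, 5] sum 38, len 7
add 3: [2, 9, 8, 5, 8, 1, 5, 3] sum 41, len 8
add 2: [9, 8, 5, 8, 1, 5, 3, 2] sum 41, len 8
add 6: [8, 5, 8, 1, 5, 3, 2, 6] sum 38, len 8
add 8: [5, 8, 1, 5, 3, 2, 6, 8] sum 38, len 8
Longest length seen: 9.

9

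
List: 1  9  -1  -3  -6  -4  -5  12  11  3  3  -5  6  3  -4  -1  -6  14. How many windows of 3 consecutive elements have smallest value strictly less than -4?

10

1 9 -1 → min -1
9 -1 -3 → min -3
-1 -3 -6 → min -6  < -4 ✓
-3 -6 -4 → min -6  < -4 ✓
-6 -4 -5 → min -6  < -4 ✓
-4 -5 12 → min -5  < -4 ✓
-5 12 11 → min -5  < -4 ✓
12 11 3 → min 3
11 3 3 → min 3
3 3 -5 → min -5  < -4 ✓
3 -5 6 → min -5  < -4 ✓
-5 6 3 → min -5  < -4 ✓
6 3 -4 → min -4
3 -4 -1 → min -4
-4 -1 -6 → min -6  < -4 ✓
-1 -6 14 → min -6  < -4 ✓
10 windows satisfy the condition.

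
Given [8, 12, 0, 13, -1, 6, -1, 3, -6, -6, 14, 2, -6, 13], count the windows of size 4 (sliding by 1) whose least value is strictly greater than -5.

[8, 12, 0, 13] → min 0  > -5 ✓
[12, 0, 13, -1] → min -1  > -5 ✓
[0, 13, -1, 6] → min -1  > -5 ✓
[13, -1, 6, -1] → min -1  > -5 ✓
[-1, 6, -1, 3] → min -1  > -5 ✓
[6, -1, 3, -6] → min -6
[-1, 3, -6, -6] → min -6
[3, -6, -6, 14] → min -6
[-6, -6, 14, 2] → min -6
[-6, 14, 2, -6] → min -6
[14, 2, -6, 13] → min -6
5 windows satisfy the condition.

5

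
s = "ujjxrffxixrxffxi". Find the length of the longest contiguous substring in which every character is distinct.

4

add u: [u] len 1
add j: [u, j] len 2
add j (repeat j, move left end past it): [j] len 1
add x: [j, x] len 2
add r: [j, x, r] len 3
add f: [j, x, r, f] len 4
add f (repeat f, move left end past it): [f] len 1
add x: [f, x] len 2
add i: [f, x, i] len 3
add x (repeat x, move left end past it): [i, x] len 2
add r: [i, x, r] len 3
add x (repeat x, move left end past it): [r, x] len 2
add f: [r, x, f] len 3
add f (repeat f, move left end past it): [f] len 1
add x: [f, x] len 2
add i: [f, x, i] len 3
Longest all-distinct length: 4.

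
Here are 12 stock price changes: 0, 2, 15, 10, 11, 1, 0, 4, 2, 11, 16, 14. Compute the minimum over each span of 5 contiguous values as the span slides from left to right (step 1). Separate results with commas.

0, 1, 0, 0, 0, 0, 0, 2

0 2 15 10 11 → min 0
2 15 10 11 1 → min 1
15 10 11 1 0 → min 0
10 11 1 0 4 → min 0
11 1 0 4 2 → min 0
1 0 4 2 11 → min 0
0 4 2 11 16 → min 0
4 2 11 16 14 → min 2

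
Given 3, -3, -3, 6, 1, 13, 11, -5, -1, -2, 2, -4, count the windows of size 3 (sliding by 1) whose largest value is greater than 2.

[3, -3, -3] → max 3  > 2 ✓
[-3, -3, 6] → max 6  > 2 ✓
[-3, 6, 1] → max 6  > 2 ✓
[6, 1, 13] → max 13  > 2 ✓
[1, 13, 11] → max 13  > 2 ✓
[13, 11, -5] → max 13  > 2 ✓
[11, -5, -1] → max 11  > 2 ✓
[-5, -1, -2] → max -1
[-1, -2, 2] → max 2
[-2, 2, -4] → max 2
7 windows satisfy the condition.

7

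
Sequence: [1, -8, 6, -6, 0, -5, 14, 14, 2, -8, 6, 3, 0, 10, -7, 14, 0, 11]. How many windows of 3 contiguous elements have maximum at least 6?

(1, -8, 6) → max 6  ≥ 6 ✓
(-8, 6, -6) → max 6  ≥ 6 ✓
(6, -6, 0) → max 6  ≥ 6 ✓
(-6, 0, -5) → max 0
(0, -5, 14) → max 14  ≥ 6 ✓
(-5, 14, 14) → max 14  ≥ 6 ✓
(14, 14, 2) → max 14  ≥ 6 ✓
(14, 2, -8) → max 14  ≥ 6 ✓
(2, -8, 6) → max 6  ≥ 6 ✓
(-8, 6, 3) → max 6  ≥ 6 ✓
(6, 3, 0) → max 6  ≥ 6 ✓
(3, 0, 10) → max 10  ≥ 6 ✓
(0, 10, -7) → max 10  ≥ 6 ✓
(10, -7, 14) → max 14  ≥ 6 ✓
(-7, 14, 0) → max 14  ≥ 6 ✓
(14, 0, 11) → max 14  ≥ 6 ✓
15 windows satisfy the condition.

15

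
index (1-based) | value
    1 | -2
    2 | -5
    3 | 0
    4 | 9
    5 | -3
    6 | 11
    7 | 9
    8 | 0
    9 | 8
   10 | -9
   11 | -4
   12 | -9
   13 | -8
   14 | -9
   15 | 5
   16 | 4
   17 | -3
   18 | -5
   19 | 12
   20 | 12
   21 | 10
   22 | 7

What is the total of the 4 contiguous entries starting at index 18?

29

Elements at indices 18..21: -5, 12, 12, 10
sum(-5, 12, 12, 10) = 29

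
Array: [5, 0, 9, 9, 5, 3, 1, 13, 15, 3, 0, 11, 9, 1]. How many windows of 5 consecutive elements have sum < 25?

1

5 0 9 9 5 → sum 28
0 9 9 5 3 → sum 26
9 9 5 3 1 → sum 27
9 5 3 1 13 → sum 31
5 3 1 13 15 → sum 37
3 1 13 15 3 → sum 35
1 13 15 3 0 → sum 32
13 15 3 0 11 → sum 42
15 3 0 11 9 → sum 38
3 0 11 9 1 → sum 24  < 25 ✓
1 window satisfy the condition.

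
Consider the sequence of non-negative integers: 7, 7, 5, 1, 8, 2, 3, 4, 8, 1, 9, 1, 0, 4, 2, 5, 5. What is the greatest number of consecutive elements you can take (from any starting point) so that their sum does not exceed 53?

→ 7: sum 7, len 1
→ 7: sum 14, len 2
→ 5: sum 19, len 3
→ 1: sum 20, len 4
→ 8: sum 28, len 5
→ 2: sum 30, len 6
→ 3: sum 33, len 7
→ 4: sum 37, len 8
→ 8: sum 45, len 9
→ 1: sum 46, len 10
→ 9 (dropped 7): sum 48, len 10
→ 1: sum 49, len 11
→ 0: sum 49, len 12
→ 4: sum 53, len 13
→ 2 (dropped 7): sum 48, len 13
→ 5: sum 53, len 14
→ 5 (dropped 5): sum 53, len 14
Longest length seen: 14.

14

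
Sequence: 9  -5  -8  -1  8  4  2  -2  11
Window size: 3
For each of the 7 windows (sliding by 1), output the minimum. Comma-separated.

-8, -8, -8, -1, 2, -2, -2

[9, -5, -8] → min -8
[-5, -8, -1] → min -8
[-8, -1, 8] → min -8
[-1, 8, 4] → min -1
[8, 4, 2] → min 2
[4, 2, -2] → min -2
[2, -2, 11] → min -2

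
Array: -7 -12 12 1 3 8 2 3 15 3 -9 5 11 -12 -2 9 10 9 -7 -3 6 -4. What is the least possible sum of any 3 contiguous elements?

Each size-3 window and its sum:
[-7, -12, 12] → sum -7
[-12, 12, 1] → sum 1
[12, 1, 3] → sum 16
[1, 3, 8] → sum 12
[3, 8, 2] → sum 13
[8, 2, 3] → sum 13
[2, 3, 15] → sum 20
[3, 15, 3] → sum 21
[15, 3, -9] → sum 9
[3, -9, 5] → sum -1
[-9, 5, 11] → sum 7
[5, 11, -12] → sum 4
[11, -12, -2] → sum -3
[-12, -2, 9] → sum -5
[-2, 9, 10] → sum 17
[9, 10, 9] → sum 28
[10, 9, -7] → sum 12
[9, -7, -3] → sum -1
[-7, -3, 6] → sum -4
[-3, 6, -4] → sum -1
Least of these is -7.

-7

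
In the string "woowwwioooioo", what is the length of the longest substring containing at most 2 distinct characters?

[w] 1 distinct, len 1
[w, o] 2 distinct, len 2
[w, o, o] 2 distinct, len 3
[w, o, o, w] 2 distinct, len 4
[w, o, o, w, w] 2 distinct, len 5
[w, o, o, w, w, w] 2 distinct, len 6
[w, w, w, i] 2 distinct, len 4
[i, o] 2 distinct, len 2
[i, o, o] 2 distinct, len 3
[i, o, o, o] 2 distinct, len 4
[i, o, o, o, i] 2 distinct, len 5
[i, o, o, o, i, o] 2 distinct, len 6
[i, o, o, o, i, o, o] 2 distinct, len 7
Longest length with ≤2 distinct: 7.

7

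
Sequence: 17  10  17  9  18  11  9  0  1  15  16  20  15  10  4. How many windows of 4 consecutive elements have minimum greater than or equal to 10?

2

[17, 10, 17, 9] → min 9
[10, 17, 9, 18] → min 9
[17, 9, 18, 11] → min 9
[9, 18, 11, 9] → min 9
[18, 11, 9, 0] → min 0
[11, 9, 0, 1] → min 0
[9, 0, 1, 15] → min 0
[0, 1, 15, 16] → min 0
[1, 15, 16, 20] → min 1
[15, 16, 20, 15] → min 15  ≥ 10 ✓
[16, 20, 15, 10] → min 10  ≥ 10 ✓
[20, 15, 10, 4] → min 4
2 windows satisfy the condition.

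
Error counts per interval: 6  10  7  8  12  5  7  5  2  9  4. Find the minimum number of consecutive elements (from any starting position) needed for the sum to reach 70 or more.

add 6: running sum 6 < 70
add 10: running sum 16 < 70
add 7: running sum 23 < 70
add 8: running sum 31 < 70
add 12: running sum 43 < 70
add 5: running sum 48 < 70
add 7: running sum 55 < 70
add 5: running sum 60 < 70
add 2: running sum 62 < 70
add 9: shortest ending here [6, 10, 7, 8, 12, 5, 7, 5, 2, 9] sum 71, len 10
add 4: shortest ending here [6, 10, 7, 8, 12, 5, 7, 5, 2, 9, 4] sum 75, len 11
Shortest qualifying length: 10.

10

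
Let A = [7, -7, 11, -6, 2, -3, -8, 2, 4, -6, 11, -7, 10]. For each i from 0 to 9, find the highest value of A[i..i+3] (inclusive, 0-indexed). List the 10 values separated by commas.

7 -7 11 -6 → max 11
-7 11 -6 2 → max 11
11 -6 2 -3 → max 11
-6 2 -3 -8 → max 2
2 -3 -8 2 → max 2
-3 -8 2 4 → max 4
-8 2 4 -6 → max 4
2 4 -6 11 → max 11
4 -6 11 -7 → max 11
-6 11 -7 10 → max 11

11, 11, 11, 2, 2, 4, 4, 11, 11, 11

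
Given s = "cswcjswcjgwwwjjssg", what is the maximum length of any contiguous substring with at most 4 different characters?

10

add c: window [c] (1 distinct), len 1
add s: window [c, s] (2 distinct), len 2
add w: window [c, s, w] (3 distinct), len 3
add c: window [c, s, w, c] (3 distinct), len 4
add j: window [c, s, w, c, j] (4 distinct), len 5
add s: window [c, s, w, c, j, s] (4 distinct), len 6
add w: window [c, s, w, c, j, s, w] (4 distinct), len 7
add c: window [c, s, w, c, j, s, w, c] (4 distinct), len 8
add j: window [c, s, w, c, j, s, w, c, j] (4 distinct), len 9
add g: window [w, c, j, g] (4 distinct), len 4
add w: window [w, c, j, g, w] (4 distinct), len 5
add w: window [w, c, j, g, w, w] (4 distinct), len 6
add w: window [w, c, j, g, w, w, w] (4 distinct), len 7
add j: window [w, c, j, g, w, w, w, j] (4 distinct), len 8
add j: window [w, c, j, g, w, w, w, j, j] (4 distinct), len 9
add s: window [j, g, w, w, w, j, j, s] (4 distinct), len 8
add s: window [j, g, w, w, w, j, j, s, s] (4 distinct), len 9
add g: window [j, g, w, w, w, j, j, s, s, g] (4 distinct), len 10
Longest length with ≤4 distinct: 10.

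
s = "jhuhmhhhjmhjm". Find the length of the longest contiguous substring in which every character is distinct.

[j] len 1
[j, h] len 2
[j, h, u] len 3
[u, h] len 2
[u, h, m] len 3
[m, h] len 2
[h] len 1
[h] len 1
[h, j] len 2
[h, j, m] len 3
[j, m, h] len 3
[m, h, j] len 3
[h, j, m] len 3
Longest all-distinct length: 3.

3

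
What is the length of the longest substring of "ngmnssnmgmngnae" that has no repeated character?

4

add n: [n] len 1
add g: [n, g] len 2
add m: [n, g, m] len 3
add n (repeat n, move left end past it): [g, m, n] len 3
add s: [g, m, n, s] len 4
add s (repeat s, move left end past it): [s] len 1
add n: [s, n] len 2
add m: [s, n, m] len 3
add g: [s, n, m, g] len 4
add m (repeat m, move left end past it): [g, m] len 2
add n: [g, m, n] len 3
add g (repeat g, move left end past it): [m, n, g] len 3
add n (repeat n, move left end past it): [g, n] len 2
add a: [g, n, a] len 3
add e: [g, n, a, e] len 4
Longest all-distinct length: 4.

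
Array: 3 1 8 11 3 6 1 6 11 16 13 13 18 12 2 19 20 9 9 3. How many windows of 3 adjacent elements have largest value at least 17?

7

3 1 8 → max 8
1 8 11 → max 11
8 11 3 → max 11
11 3 6 → max 11
3 6 1 → max 6
6 1 6 → max 6
1 6 11 → max 11
6 11 16 → max 16
11 16 13 → max 16
16 13 13 → max 16
13 13 18 → max 18  ≥ 17 ✓
13 18 12 → max 18  ≥ 17 ✓
18 12 2 → max 18  ≥ 17 ✓
12 2 19 → max 19  ≥ 17 ✓
2 19 20 → max 20  ≥ 17 ✓
19 20 9 → max 20  ≥ 17 ✓
20 9 9 → max 20  ≥ 17 ✓
9 9 3 → max 9
7 windows satisfy the condition.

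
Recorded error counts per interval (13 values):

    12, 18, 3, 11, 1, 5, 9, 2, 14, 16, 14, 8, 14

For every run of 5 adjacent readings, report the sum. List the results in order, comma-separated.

12 18 3 11 1 → sum 45
18 3 11 1 5 → sum 38
3 11 1 5 9 → sum 29
11 1 5 9 2 → sum 28
1 5 9 2 14 → sum 31
5 9 2 14 16 → sum 46
9 2 14 16 14 → sum 55
2 14 16 14 8 → sum 54
14 16 14 8 14 → sum 66

45, 38, 29, 28, 31, 46, 55, 54, 66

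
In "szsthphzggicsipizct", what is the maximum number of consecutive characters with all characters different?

5

add s: [s] len 1
add z: [s, z] len 2
add s (repeat s, move left end past it): [z, s] len 2
add t: [z, s, t] len 3
add h: [z, s, t, h] len 4
add p: [z, s, t, h, p] len 5
add h (repeat h, move left end past it): [p, h] len 2
add z: [p, h, z] len 3
add g: [p, h, z, g] len 4
add g (repeat g, move left end past it): [g] len 1
add i: [g, i] len 2
add c: [g, i, c] len 3
add s: [g, i, c, s] len 4
add i (repeat i, move left end past it): [c, s, i] len 3
add p: [c, s, i, p] len 4
add i (repeat i, move left end past it): [p, i] len 2
add z: [p, i, z] len 3
add c: [p, i, z, c] len 4
add t: [p, i, z, c, t] len 5
Longest all-distinct length: 5.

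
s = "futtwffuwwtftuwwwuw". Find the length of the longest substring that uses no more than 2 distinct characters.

6

[f] 1 distinct, len 1
[f, u] 2 distinct, len 2
[u, t] 2 distinct, len 2
[u, t, t] 2 distinct, len 3
[t, t, w] 2 distinct, len 3
[w, f] 2 distinct, len 2
[w, f, f] 2 distinct, len 3
[f, f, u] 2 distinct, len 3
[u, w] 2 distinct, len 2
[u, w, w] 2 distinct, len 3
[w, w, t] 2 distinct, len 3
[t, f] 2 distinct, len 2
[t, f, t] 2 distinct, len 3
[t, u] 2 distinct, len 2
[u, w] 2 distinct, len 2
[u, w, w] 2 distinct, len 3
[u, w, w, w] 2 distinct, len 4
[u, w, w, w, u] 2 distinct, len 5
[u, w, w, w, u, w] 2 distinct, len 6
Longest length with ≤2 distinct: 6.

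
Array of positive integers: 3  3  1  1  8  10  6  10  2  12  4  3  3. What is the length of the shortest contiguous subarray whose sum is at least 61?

12

add 3: running sum 3 < 61
add 3: running sum 6 < 61
add 1: running sum 7 < 61
add 1: running sum 8 < 61
add 8: running sum 16 < 61
add 10: running sum 26 < 61
add 6: running sum 32 < 61
add 10: running sum 42 < 61
add 2: running sum 44 < 61
add 12: running sum 56 < 61
add 4: running sum 60 < 61
end 11: [3, 3, 1, 1, 8, 10, 6, 10, 2, 12, 4, 3] sum 63, len 12
end 12: [3, 1, 1, 8, 10, 6, 10, 2, 12, 4, 3, 3] sum 63, len 12
Shortest qualifying length: 12.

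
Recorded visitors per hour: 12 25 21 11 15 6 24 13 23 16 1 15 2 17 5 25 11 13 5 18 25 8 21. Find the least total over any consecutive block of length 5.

[12, 25, 21, 11, 15] → sum 84
[25, 21, 11, 15, 6] → sum 78
[21, 11, 15, 6, 24] → sum 77
[11, 15, 6, 24, 13] → sum 69
[15, 6, 24, 13, 23] → sum 81
[6, 24, 13, 23, 16] → sum 82
[24, 13, 23, 16, 1] → sum 77
[13, 23, 16, 1, 15] → sum 68
[23, 16, 1, 15, 2] → sum 57
[16, 1, 15, 2, 17] → sum 51
[1, 15, 2, 17, 5] → sum 40
[15, 2, 17, 5, 25] → sum 64
[2, 17, 5, 25, 11] → sum 60
[17, 5, 25, 11, 13] → sum 71
[5, 25, 11, 13, 5] → sum 59
[25, 11, 13, 5, 18] → sum 72
[11, 13, 5, 18, 25] → sum 72
[13, 5, 18, 25, 8] → sum 69
[5, 18, 25, 8, 21] → sum 77
Least of these is 40.

40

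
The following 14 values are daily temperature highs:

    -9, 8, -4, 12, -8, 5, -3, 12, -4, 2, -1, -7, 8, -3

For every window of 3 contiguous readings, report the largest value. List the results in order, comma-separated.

8, 12, 12, 12, 5, 12, 12, 12, 2, 2, 8, 8

[-9, 8, -4] → max 8
[8, -4, 12] → max 12
[-4, 12, -8] → max 12
[12, -8, 5] → max 12
[-8, 5, -3] → max 5
[5, -3, 12] → max 12
[-3, 12, -4] → max 12
[12, -4, 2] → max 12
[-4, 2, -1] → max 2
[2, -1, -7] → max 2
[-1, -7, 8] → max 8
[-7, 8, -3] → max 8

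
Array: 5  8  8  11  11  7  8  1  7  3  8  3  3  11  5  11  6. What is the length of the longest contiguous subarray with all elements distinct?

4

[5] len 1
[5, 8] len 2
[8] len 1
[8, 11] len 2
[11] len 1
[11, 7] len 2
[11, 7, 8] len 3
[11, 7, 8, 1] len 4
[8, 1, 7] len 3
[8, 1, 7, 3] len 4
[1, 7, 3, 8] len 4
[8, 3] len 2
[3] len 1
[3, 11] len 2
[3, 11, 5] len 3
[5, 11] len 2
[5, 11, 6] len 3
Longest all-distinct length: 4.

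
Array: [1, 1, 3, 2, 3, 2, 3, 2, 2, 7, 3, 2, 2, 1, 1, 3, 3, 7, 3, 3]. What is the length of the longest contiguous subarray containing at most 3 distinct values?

[1] 1 distinct, len 1
[1, 1] 1 distinct, len 2
[1, 1, 3] 2 distinct, len 3
[1, 1, 3, 2] 3 distinct, len 4
[1, 1, 3, 2, 3] 3 distinct, len 5
[1, 1, 3, 2, 3, 2] 3 distinct, len 6
[1, 1, 3, 2, 3, 2, 3] 3 distinct, len 7
[1, 1, 3, 2, 3, 2, 3, 2] 3 distinct, len 8
[1, 1, 3, 2, 3, 2, 3, 2, 2] 3 distinct, len 9
[3, 2, 3, 2, 3, 2, 2, 7] 3 distinct, len 8
[3, 2, 3, 2, 3, 2, 2, 7, 3] 3 distinct, len 9
[3, 2, 3, 2, 3, 2, 2, 7, 3, 2] 3 distinct, len 10
[3, 2, 3, 2, 3, 2, 2, 7, 3, 2, 2] 3 distinct, len 11
[3, 2, 2, 1] 3 distinct, len 4
[3, 2, 2, 1, 1] 3 distinct, len 5
[3, 2, 2, 1, 1, 3] 3 distinct, len 6
[3, 2, 2, 1, 1, 3, 3] 3 distinct, len 7
[1, 1, 3, 3, 7] 3 distinct, len 5
[1, 1, 3, 3, 7, 3] 3 distinct, len 6
[1, 1, 3, 3, 7, 3, 3] 3 distinct, len 7
Longest length with ≤3 distinct: 11.

11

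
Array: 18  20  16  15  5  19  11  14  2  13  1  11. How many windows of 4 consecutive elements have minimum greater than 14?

18 20 16 15 → min 15  > 14 ✓
20 16 15 5 → min 5
16 15 5 19 → min 5
15 5 19 11 → min 5
5 19 11 14 → min 5
19 11 14 2 → min 2
11 14 2 13 → min 2
14 2 13 1 → min 1
2 13 1 11 → min 1
1 window satisfy the condition.

1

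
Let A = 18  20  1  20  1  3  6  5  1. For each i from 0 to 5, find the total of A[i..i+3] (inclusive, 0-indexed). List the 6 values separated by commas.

(18, 20, 1, 20) → sum 59
(20, 1, 20, 1) → sum 42
(1, 20, 1, 3) → sum 25
(20, 1, 3, 6) → sum 30
(1, 3, 6, 5) → sum 15
(3, 6, 5, 1) → sum 15

59, 42, 25, 30, 15, 15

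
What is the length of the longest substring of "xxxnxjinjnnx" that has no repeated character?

4

[x] len 1
[x] len 1
[x] len 1
[x, n] len 2
[n, x] len 2
[n, x, j] len 3
[n, x, j, i] len 4
[x, j, i, n] len 4
[i, n, j] len 3
[j, n] len 2
[n] len 1
[n, x] len 2
Longest all-distinct length: 4.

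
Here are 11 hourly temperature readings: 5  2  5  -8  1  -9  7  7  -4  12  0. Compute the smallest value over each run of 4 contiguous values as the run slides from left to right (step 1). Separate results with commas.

(5, 2, 5, -8) → min -8
(2, 5, -8, 1) → min -8
(5, -8, 1, -9) → min -9
(-8, 1, -9, 7) → min -9
(1, -9, 7, 7) → min -9
(-9, 7, 7, -4) → min -9
(7, 7, -4, 12) → min -4
(7, -4, 12, 0) → min -4

-8, -8, -9, -9, -9, -9, -4, -4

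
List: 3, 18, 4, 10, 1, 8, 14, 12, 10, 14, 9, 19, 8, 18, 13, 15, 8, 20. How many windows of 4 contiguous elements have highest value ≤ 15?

6

(3, 18, 4, 10) → max 18
(18, 4, 10, 1) → max 18
(4, 10, 1, 8) → max 10  ≤ 15 ✓
(10, 1, 8, 14) → max 14  ≤ 15 ✓
(1, 8, 14, 12) → max 14  ≤ 15 ✓
(8, 14, 12, 10) → max 14  ≤ 15 ✓
(14, 12, 10, 14) → max 14  ≤ 15 ✓
(12, 10, 14, 9) → max 14  ≤ 15 ✓
(10, 14, 9, 19) → max 19
(14, 9, 19, 8) → max 19
(9, 19, 8, 18) → max 19
(19, 8, 18, 13) → max 19
(8, 18, 13, 15) → max 18
(18, 13, 15, 8) → max 18
(13, 15, 8, 20) → max 20
6 windows satisfy the condition.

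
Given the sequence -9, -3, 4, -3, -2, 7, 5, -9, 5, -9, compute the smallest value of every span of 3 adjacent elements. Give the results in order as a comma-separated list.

-9, -3, -3, -3, -2, -9, -9, -9

Sliding a size-3 window across the 10 values:
-9 -3 4 → min -9
-3 4 -3 → min -3
4 -3 -2 → min -3
-3 -2 7 → min -3
-2 7 5 → min -2
7 5 -9 → min -9
5 -9 5 → min -9
-9 5 -9 → min -9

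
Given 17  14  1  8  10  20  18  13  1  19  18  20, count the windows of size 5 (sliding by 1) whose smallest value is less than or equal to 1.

[17, 14, 1, 8, 10] → min 1  ≤ 1 ✓
[14, 1, 8, 10, 20] → min 1  ≤ 1 ✓
[1, 8, 10, 20, 18] → min 1  ≤ 1 ✓
[8, 10, 20, 18, 13] → min 8
[10, 20, 18, 13, 1] → min 1  ≤ 1 ✓
[20, 18, 13, 1, 19] → min 1  ≤ 1 ✓
[18, 13, 1, 19, 18] → min 1  ≤ 1 ✓
[13, 1, 19, 18, 20] → min 1  ≤ 1 ✓
7 windows satisfy the condition.

7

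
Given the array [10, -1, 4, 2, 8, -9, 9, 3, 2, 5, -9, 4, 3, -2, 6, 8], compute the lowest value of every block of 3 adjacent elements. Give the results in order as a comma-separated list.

[10, -1, 4] → min -1
[-1, 4, 2] → min -1
[4, 2, 8] → min 2
[2, 8, -9] → min -9
[8, -9, 9] → min -9
[-9, 9, 3] → min -9
[9, 3, 2] → min 2
[3, 2, 5] → min 2
[2, 5, -9] → min -9
[5, -9, 4] → min -9
[-9, 4, 3] → min -9
[4, 3, -2] → min -2
[3, -2, 6] → min -2
[-2, 6, 8] → min -2

-1, -1, 2, -9, -9, -9, 2, 2, -9, -9, -9, -2, -2, -2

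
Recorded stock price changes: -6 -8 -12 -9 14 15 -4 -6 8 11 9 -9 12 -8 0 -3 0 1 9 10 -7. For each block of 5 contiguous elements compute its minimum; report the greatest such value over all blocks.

-6 -8 -12 -9 14 → min -12
-8 -12 -9 14 15 → min -12
-12 -9 14 15 -4 → min -12
-9 14 15 -4 -6 → min -9
14 15 -4 -6 8 → min -6
15 -4 -6 8 11 → min -6
-4 -6 8 11 9 → min -6
-6 8 11 9 -9 → min -9
8 11 9 -9 12 → min -9
11 9 -9 12 -8 → min -9
9 -9 12 -8 0 → min -9
-9 12 -8 0 -3 → min -9
12 -8 0 -3 0 → min -8
-8 0 -3 0 1 → min -8
0 -3 0 1 9 → min -3
-3 0 1 9 10 → min -3
0 1 9 10 -7 → min -7
Greatest of these is -3.

-3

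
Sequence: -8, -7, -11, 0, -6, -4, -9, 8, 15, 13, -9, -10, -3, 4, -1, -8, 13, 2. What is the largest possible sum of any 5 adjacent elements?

23

-8 -7 -11 0 -6 → sum -32
-7 -11 0 -6 -4 → sum -28
-11 0 -6 -4 -9 → sum -30
0 -6 -4 -9 8 → sum -11
-6 -4 -9 8 15 → sum 4
-4 -9 8 15 13 → sum 23
-9 8 15 13 -9 → sum 18
8 15 13 -9 -10 → sum 17
15 13 -9 -10 -3 → sum 6
13 -9 -10 -3 4 → sum -5
-9 -10 -3 4 -1 → sum -19
-10 -3 4 -1 -8 → sum -18
-3 4 -1 -8 13 → sum 5
4 -1 -8 13 2 → sum 10
Largest of these is 23.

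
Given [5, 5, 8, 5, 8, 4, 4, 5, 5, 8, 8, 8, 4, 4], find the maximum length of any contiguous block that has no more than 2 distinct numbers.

[5] 1 distinct, len 1
[5, 5] 1 distinct, len 2
[5, 5, 8] 2 distinct, len 3
[5, 5, 8, 5] 2 distinct, len 4
[5, 5, 8, 5, 8] 2 distinct, len 5
[8, 4] 2 distinct, len 2
[8, 4, 4] 2 distinct, len 3
[4, 4, 5] 2 distinct, len 3
[4, 4, 5, 5] 2 distinct, len 4
[5, 5, 8] 2 distinct, len 3
[5, 5, 8, 8] 2 distinct, len 4
[5, 5, 8, 8, 8] 2 distinct, len 5
[8, 8, 8, 4] 2 distinct, len 4
[8, 8, 8, 4, 4] 2 distinct, len 5
Longest length with ≤2 distinct: 5.

5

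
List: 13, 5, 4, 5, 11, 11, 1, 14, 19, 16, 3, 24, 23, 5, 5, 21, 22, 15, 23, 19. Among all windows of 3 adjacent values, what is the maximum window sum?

60

Each size-3 window and its sum:
13 5 4 → sum 22
5 4 5 → sum 14
4 5 11 → sum 20
5 11 11 → sum 27
11 11 1 → sum 23
11 1 14 → sum 26
1 14 19 → sum 34
14 19 16 → sum 49
19 16 3 → sum 38
16 3 24 → sum 43
3 24 23 → sum 50
24 23 5 → sum 52
23 5 5 → sum 33
5 5 21 → sum 31
5 21 22 → sum 48
21 22 15 → sum 58
22 15 23 → sum 60
15 23 19 → sum 57
Maximum of these is 60.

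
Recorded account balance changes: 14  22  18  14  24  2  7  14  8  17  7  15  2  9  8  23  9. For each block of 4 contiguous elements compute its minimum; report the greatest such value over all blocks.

(14, 22, 18, 14) → min 14
(22, 18, 14, 24) → min 14
(18, 14, 24, 2) → min 2
(14, 24, 2, 7) → min 2
(24, 2, 7, 14) → min 2
(2, 7, 14, 8) → min 2
(7, 14, 8, 17) → min 7
(14, 8, 17, 7) → min 7
(8, 17, 7, 15) → min 7
(17, 7, 15, 2) → min 2
(7, 15, 2, 9) → min 2
(15, 2, 9, 8) → min 2
(2, 9, 8, 23) → min 2
(9, 8, 23, 9) → min 8
Greatest of these is 14.

14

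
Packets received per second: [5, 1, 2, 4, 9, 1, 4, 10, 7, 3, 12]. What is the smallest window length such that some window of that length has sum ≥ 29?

4

add 5: running sum 5 < 29
add 1: running sum 6 < 29
add 2: running sum 8 < 29
add 4: running sum 12 < 29
add 9: running sum 21 < 29
add 1: running sum 22 < 29
add 4: running sum 26 < 29
end 7: [2, 4, 9, 1, 4, 10] sum 30, len 6
end 8: [9, 1, 4, 10, 7] sum 31, len 5
end 9: [9, 1, 4, 10, 7, 3] sum 34, len 6
end 10: [10, 7, 3, 12] sum 32, len 4
Shortest qualifying length: 4.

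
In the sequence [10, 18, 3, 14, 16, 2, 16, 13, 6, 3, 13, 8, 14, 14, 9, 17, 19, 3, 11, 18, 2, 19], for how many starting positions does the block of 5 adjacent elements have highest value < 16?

10 18 3 14 16 → max 18
18 3 14 16 2 → max 18
3 14 16 2 16 → max 16
14 16 2 16 13 → max 16
16 2 16 13 6 → max 16
2 16 13 6 3 → max 16
16 13 6 3 13 → max 16
13 6 3 13 8 → max 13  < 16 ✓
6 3 13 8 14 → max 14  < 16 ✓
3 13 8 14 14 → max 14  < 16 ✓
13 8 14 14 9 → max 14  < 16 ✓
8 14 14 9 17 → max 17
14 14 9 17 19 → max 19
14 9 17 19 3 → max 19
9 17 19 3 11 → max 19
17 19 3 11 18 → max 19
19 3 11 18 2 → max 19
3 11 18 2 19 → max 19
4 windows satisfy the condition.

4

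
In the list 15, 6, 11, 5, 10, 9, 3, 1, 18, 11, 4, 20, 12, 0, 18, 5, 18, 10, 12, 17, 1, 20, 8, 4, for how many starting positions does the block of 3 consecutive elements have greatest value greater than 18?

15 6 11 → max 15
6 11 5 → max 11
11 5 10 → max 11
5 10 9 → max 10
10 9 3 → max 10
9 3 1 → max 9
3 1 18 → max 18
1 18 11 → max 18
18 11 4 → max 18
11 4 20 → max 20  > 18 ✓
4 20 12 → max 20  > 18 ✓
20 12 0 → max 20  > 18 ✓
12 0 18 → max 18
0 18 5 → max 18
18 5 18 → max 18
5 18 10 → max 18
18 10 12 → max 18
10 12 17 → max 17
12 17 1 → max 17
17 1 20 → max 20  > 18 ✓
1 20 8 → max 20  > 18 ✓
20 8 4 → max 20  > 18 ✓
6 windows satisfy the condition.

6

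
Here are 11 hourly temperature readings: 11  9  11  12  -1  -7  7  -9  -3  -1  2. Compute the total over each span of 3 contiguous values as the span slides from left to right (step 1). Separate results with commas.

31, 32, 22, 4, -1, -9, -5, -13, -2

Sliding a size-3 window across the 11 values:
[11, 9, 11] → sum 31
[9, 11, 12] → sum 32
[11, 12, -1] → sum 22
[12, -1, -7] → sum 4
[-1, -7, 7] → sum -1
[-7, 7, -9] → sum -9
[7, -9, -3] → sum -5
[-9, -3, -1] → sum -13
[-3, -1, 2] → sum -2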